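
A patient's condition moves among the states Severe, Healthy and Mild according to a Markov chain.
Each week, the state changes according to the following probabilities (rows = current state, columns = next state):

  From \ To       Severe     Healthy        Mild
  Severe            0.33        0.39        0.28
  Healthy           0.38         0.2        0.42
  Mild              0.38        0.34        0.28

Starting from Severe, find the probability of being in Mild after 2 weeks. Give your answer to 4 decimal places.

0.3346

Sum over the intermediate state after 1 week:
P = P(Severe→Severe)·P(Severe→Mild) + P(Severe→Healthy)·P(Healthy→Mild) + P(Severe→Mild)·P(Mild→Mild)
  = 0.33×0.28 + 0.39×0.42 + 0.28×0.28
  = 0.0924 + 0.1638 + 0.0784 = 0.3346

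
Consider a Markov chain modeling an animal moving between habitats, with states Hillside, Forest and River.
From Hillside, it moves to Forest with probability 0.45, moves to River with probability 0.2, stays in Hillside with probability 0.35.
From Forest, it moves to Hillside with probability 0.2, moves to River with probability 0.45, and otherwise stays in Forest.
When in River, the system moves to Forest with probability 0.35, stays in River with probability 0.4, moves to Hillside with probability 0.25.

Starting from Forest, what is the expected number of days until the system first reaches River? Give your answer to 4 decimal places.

2.5564

Let t(s) be the expected number of days to first reach River from state s, with t(River) = 0. Conditioning on the first day:
t(Hillside) = 1 + 0.35·t(Hillside) + 0.45·t(Forest)
t(Forest) = 1 + 0.2·t(Hillside) + 0.35·t(Forest)
Solving: t(Hillside) = 3.3083, t(Forest) = 2.5564.
Expected days from Forest to River: 2.5564.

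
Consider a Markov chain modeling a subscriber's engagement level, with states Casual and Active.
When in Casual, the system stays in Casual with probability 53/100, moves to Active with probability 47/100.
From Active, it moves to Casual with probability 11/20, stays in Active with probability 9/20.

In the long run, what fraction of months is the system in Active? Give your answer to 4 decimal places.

0.4608

Let the stationary distribution be π with π = πP and π_1 + π_2 = 1.
π_1 = 0.53·π_1 + 0.55·π_2
Solving with the normalization constraint gives π = (0.5392, 0.4608).
So the stationary probability of Active is 0.4608.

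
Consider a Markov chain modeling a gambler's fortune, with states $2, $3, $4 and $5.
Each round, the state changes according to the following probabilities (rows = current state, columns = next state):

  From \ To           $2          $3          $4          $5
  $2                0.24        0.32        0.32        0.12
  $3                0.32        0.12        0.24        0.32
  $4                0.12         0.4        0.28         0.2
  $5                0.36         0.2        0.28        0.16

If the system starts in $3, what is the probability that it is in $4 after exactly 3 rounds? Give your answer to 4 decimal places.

Propagate the distribution vector 3 rounds from $3.
After 0 rounds: (0.0000, 1.0000, 0.0000, 0.0000)
After 1 round: (0.3200, 0.1200, 0.2400, 0.3200)
After 2 rounds: (0.2592, 0.2768, 0.2880, 0.1760)
After 3 rounds: (0.2487, 0.2666, 0.2793, 0.2054)
P(in $4 after 3 rounds) = 0.2793

0.2793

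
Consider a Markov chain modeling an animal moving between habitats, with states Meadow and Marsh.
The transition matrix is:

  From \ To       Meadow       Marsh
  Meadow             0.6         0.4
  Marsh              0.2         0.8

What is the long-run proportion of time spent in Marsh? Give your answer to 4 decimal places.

0.6667

Let the stationary distribution be π with π = πP and π_1 + π_2 = 1.
π_1 = 0.6·π_1 + 0.2·π_2
Solving with the normalization constraint gives π = (0.3333, 0.6667).
So the stationary probability of Marsh is 0.6667.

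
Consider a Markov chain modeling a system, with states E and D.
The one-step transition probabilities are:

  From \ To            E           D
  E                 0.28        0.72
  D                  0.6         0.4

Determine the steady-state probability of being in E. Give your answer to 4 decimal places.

0.4545

Let the stationary distribution be π with π = πP and π_1 + π_2 = 1.
π_1 = 0.28·π_1 + 0.6·π_2
Solving with the normalization constraint gives π = (0.4545, 0.5455).
So the stationary probability of E is 0.4545.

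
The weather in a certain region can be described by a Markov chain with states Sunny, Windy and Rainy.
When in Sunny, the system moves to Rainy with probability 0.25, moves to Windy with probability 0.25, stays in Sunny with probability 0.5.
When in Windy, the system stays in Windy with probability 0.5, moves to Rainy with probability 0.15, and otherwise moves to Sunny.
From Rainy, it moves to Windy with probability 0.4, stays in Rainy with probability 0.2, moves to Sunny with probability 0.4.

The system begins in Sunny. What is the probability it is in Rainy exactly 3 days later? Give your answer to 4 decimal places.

Propagate the distribution vector 3 days from Sunny.
After 0 days: (1.0000, 0.0000, 0.0000)
After 1 day: (0.5000, 0.2500, 0.2500)
After 2 days: (0.4375, 0.3500, 0.2125)
After 3 days: (0.4263, 0.3694, 0.2044)
P(in Rainy after 3 days) = 0.2044

0.2044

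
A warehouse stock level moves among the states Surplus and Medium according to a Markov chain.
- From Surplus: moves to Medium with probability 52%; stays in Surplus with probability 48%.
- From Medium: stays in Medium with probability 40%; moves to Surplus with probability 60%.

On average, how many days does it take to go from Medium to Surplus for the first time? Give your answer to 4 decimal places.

Let t(s) be the expected number of days to first reach Surplus from state s, with t(Surplus) = 0. Conditioning on the first day:
t(Medium) = 1 + 0.4·t(Medium)
Solving: t(Medium) = 1.6667.
Expected days from Medium to Surplus: 1.6667.

1.6667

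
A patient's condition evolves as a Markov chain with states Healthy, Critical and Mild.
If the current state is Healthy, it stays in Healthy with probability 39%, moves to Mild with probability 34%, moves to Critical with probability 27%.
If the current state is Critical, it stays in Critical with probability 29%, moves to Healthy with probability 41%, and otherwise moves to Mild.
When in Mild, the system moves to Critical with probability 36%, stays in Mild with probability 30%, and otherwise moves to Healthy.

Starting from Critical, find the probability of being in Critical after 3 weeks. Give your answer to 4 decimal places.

0.3045

Propagate the distribution vector 3 weeks from Critical.
After 0 weeks: (0.0000, 1.0000, 0.0000)
After 1 week: (0.4100, 0.2900, 0.3000)
After 2 weeks: (0.3808, 0.3028, 0.3164)
After 3 weeks: (0.3802, 0.3045, 0.3152)
P(in Critical after 3 weeks) = 0.3045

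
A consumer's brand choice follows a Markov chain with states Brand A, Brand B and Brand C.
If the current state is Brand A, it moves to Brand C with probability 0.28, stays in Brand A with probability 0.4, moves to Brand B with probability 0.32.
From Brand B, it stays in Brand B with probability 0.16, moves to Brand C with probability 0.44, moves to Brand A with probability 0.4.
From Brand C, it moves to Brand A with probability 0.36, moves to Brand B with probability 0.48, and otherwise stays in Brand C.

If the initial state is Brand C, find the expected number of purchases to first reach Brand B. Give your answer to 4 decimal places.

2.3810

Let t(s) be the expected number of purchases to first reach Brand B from state s, with t(Brand B) = 0. Conditioning on the first purchase:
t(Brand A) = 1 + 0.4·t(Brand A) + 0.28·t(Brand C)
t(Brand C) = 1 + 0.36·t(Brand A) + 0.16·t(Brand C)
Solving: t(Brand A) = 2.7778, t(Brand C) = 2.3810.
Expected purchases from Brand C to Brand B: 2.3810.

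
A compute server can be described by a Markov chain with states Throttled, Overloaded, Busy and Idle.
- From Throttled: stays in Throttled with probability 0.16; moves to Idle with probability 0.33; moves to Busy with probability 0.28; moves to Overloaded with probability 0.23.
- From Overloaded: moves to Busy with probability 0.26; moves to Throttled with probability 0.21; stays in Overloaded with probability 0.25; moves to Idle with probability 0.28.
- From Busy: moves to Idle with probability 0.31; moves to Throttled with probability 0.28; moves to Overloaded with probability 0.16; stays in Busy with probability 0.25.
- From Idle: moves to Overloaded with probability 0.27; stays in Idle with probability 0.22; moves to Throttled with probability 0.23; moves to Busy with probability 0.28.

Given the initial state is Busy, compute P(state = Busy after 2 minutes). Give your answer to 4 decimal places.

0.2693

Propagate the distribution vector 2 minutes from Busy.
After 0 minutes: (0.0000, 0.0000, 1.0000, 0.0000)
After 1 minute: (0.2800, 0.1600, 0.2500, 0.3100)
After 2 minutes: (0.2197, 0.2281, 0.2693, 0.2829)
P(in Busy after 2 minutes) = 0.2693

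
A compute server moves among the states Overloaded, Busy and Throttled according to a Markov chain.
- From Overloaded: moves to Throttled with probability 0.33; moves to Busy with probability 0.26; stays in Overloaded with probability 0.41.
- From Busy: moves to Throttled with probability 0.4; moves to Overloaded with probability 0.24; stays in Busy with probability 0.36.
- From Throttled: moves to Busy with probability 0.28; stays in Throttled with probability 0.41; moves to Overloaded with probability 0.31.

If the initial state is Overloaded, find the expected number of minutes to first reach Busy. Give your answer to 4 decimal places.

Let t(s) be the expected number of minutes to first reach Busy from state s, with t(Busy) = 0. Conditioning on the first minute:
t(Overloaded) = 1 + 0.41·t(Overloaded) + 0.33·t(Throttled)
t(Throttled) = 1 + 0.31·t(Overloaded) + 0.41·t(Throttled)
Solving: t(Overloaded) = 3.7429, t(Throttled) = 3.6615.
Expected minutes from Overloaded to Busy: 3.7429.

3.7429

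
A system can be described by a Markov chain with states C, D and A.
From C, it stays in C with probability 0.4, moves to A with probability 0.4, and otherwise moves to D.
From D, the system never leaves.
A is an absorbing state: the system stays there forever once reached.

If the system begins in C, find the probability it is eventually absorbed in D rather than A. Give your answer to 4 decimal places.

Let h(s) be the probability of absorption at D starting from transient state s. Then h(D) = 1 and h(A) = 0. By first-step analysis:
h(C) = 0.4·h(C) + 0.2·1 + 0.4·0
Solving: h(C) = 0.3333.
Starting from C, the probability is 0.3333.

0.3333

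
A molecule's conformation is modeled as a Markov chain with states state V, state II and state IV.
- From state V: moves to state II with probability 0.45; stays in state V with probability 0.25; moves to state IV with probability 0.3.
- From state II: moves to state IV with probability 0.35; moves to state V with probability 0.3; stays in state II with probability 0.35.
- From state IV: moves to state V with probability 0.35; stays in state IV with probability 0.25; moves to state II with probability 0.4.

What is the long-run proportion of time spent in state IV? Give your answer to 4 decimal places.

0.3045

Let the stationary distribution be π with π = πP and π_1 + π_2 + π_3 = 1.
π_1 = 0.25·π_1 + 0.3·π_2 + 0.35·π_3
π_2 = 0.45·π_1 + 0.35·π_2 + 0.4·π_3
Solving with the normalization constraint gives π = (0.3002, 0.3952, 0.3045).
So the stationary probability of state IV is 0.3045.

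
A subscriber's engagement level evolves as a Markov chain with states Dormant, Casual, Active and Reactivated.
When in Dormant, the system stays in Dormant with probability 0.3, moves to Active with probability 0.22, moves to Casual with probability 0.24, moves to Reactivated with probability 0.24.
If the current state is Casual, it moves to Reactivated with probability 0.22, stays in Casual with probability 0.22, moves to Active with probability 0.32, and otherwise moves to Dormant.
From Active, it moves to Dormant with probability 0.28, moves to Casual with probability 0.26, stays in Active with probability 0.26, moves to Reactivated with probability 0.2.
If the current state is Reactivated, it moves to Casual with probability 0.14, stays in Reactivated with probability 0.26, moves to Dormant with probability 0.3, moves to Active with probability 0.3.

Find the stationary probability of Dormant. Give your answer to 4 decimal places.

Let the stationary distribution be π with π = πP and π_1 + π_2 + π_3 + π_4 = 1.
π_1 = 0.3·π_1 + 0.24·π_2 + 0.28·π_3 + 0.3·π_4
π_2 = 0.24·π_1 + 0.22·π_2 + 0.26·π_3 + 0.14·π_4
π_3 = 0.22·π_1 + 0.32·π_2 + 0.26·π_3 + 0.3·π_4
Solving with the normalization constraint gives π = (0.2815, 0.2181, 0.2710, 0.2294).
So the stationary probability of Dormant is 0.2815.

0.2815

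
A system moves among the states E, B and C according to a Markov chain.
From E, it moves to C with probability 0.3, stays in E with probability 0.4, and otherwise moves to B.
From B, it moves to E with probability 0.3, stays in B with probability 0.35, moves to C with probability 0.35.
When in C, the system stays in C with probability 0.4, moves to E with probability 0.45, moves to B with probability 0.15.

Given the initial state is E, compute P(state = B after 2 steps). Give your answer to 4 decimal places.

0.2700

Sum over the intermediate state after 1 step:
P = P(E→E)·P(E→B) + P(E→B)·P(B→B) + P(E→C)·P(C→B)
  = 0.4×0.3 + 0.3×0.35 + 0.3×0.15
  = 0.1200 + 0.1050 + 0.0450 = 0.2700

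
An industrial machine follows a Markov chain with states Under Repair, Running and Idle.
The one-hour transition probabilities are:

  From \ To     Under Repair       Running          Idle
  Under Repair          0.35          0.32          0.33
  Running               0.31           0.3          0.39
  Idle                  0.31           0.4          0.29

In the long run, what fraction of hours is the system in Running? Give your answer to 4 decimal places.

Let the stationary distribution be π with π = πP and π_1 + π_2 + π_3 = 1.
π_1 = 0.35·π_1 + 0.31·π_2 + 0.31·π_3
π_2 = 0.32·π_1 + 0.3·π_2 + 0.4·π_3
Solving with the normalization constraint gives π = (0.3229, 0.3402, 0.3369).
So the stationary probability of Running is 0.3402.

0.3402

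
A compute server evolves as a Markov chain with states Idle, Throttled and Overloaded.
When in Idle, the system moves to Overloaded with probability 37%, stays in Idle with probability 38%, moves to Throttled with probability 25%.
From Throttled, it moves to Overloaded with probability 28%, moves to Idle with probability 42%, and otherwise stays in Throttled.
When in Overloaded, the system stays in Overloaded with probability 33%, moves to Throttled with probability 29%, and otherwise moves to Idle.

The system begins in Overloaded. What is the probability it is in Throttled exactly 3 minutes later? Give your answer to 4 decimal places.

0.2771

Propagate the distribution vector 3 minutes from Overloaded.
After 0 minutes: (0.0000, 0.0000, 1.0000)
After 1 minute: (0.3800, 0.2900, 0.3300)
After 2 minutes: (0.3916, 0.2777, 0.3307)
After 3 minutes: (0.3911, 0.2771, 0.3318)
P(in Throttled after 3 minutes) = 0.2771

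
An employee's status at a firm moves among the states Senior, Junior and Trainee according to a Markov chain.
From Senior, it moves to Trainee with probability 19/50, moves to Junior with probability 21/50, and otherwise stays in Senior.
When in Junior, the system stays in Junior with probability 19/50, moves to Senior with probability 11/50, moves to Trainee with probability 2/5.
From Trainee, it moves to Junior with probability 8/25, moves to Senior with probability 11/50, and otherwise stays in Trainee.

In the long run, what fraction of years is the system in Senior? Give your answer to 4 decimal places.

0.2157

Let the stationary distribution be π with π = πP and π_1 + π_2 + π_3 = 1.
π_1 = 0.2·π_1 + 0.22·π_2 + 0.22·π_3
π_2 = 0.42·π_1 + 0.38·π_2 + 0.32·π_3
Solving with the normalization constraint gives π = (0.2157, 0.3634, 0.4209).
So the stationary probability of Senior is 0.2157.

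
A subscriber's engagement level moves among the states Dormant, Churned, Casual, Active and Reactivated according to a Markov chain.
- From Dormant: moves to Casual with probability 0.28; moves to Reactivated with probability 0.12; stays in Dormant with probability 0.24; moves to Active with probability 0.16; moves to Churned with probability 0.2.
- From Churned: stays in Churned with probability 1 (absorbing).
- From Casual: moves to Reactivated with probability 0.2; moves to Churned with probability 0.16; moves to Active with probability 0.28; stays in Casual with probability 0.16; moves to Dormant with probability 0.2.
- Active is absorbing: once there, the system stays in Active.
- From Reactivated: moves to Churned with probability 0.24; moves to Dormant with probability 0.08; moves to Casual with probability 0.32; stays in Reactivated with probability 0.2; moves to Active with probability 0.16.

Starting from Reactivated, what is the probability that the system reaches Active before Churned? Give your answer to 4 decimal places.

0.4749

Let h(s) be the probability of absorption at Active starting from transient state s. Then h(Active) = 1 and h(Churned) = 0. By first-step analysis:
h(Dormant) = 0.24·h(Dormant) + 0.2·0 + 0.28·h(Casual) + 0.16·1 + 0.12·h(Reactivated)
h(Casual) = 0.2·h(Dormant) + 0.16·0 + 0.16·h(Casual) + 0.28·1 + 0.2·h(Reactivated)
h(Reactivated) = 0.08·h(Dormant) + 0.24·0 + 0.32·h(Casual) + 0.16·1 + 0.2·h(Reactivated)
Solving: h(Dormant) = 0.4932, h(Casual) = 0.5638, h(Reactivated) = 0.4749.
Starting from Reactivated, the probability is 0.4749.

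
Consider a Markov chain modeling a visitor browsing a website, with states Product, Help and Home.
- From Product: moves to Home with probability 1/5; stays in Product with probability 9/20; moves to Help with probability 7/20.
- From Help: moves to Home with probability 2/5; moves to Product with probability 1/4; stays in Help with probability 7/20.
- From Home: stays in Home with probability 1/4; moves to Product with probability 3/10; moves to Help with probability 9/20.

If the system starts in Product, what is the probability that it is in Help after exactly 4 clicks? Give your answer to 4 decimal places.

Propagate the distribution vector 4 clicks from Product.
After 0 clicks: (1.0000, 0.0000, 0.0000)
After 1 click: (0.4500, 0.3500, 0.2000)
After 2 clicks: (0.3500, 0.3700, 0.2800)
After 3 clicks: (0.3340, 0.3780, 0.2880)
After 4 clicks: (0.3312, 0.3788, 0.2900)
P(in Help after 4 clicks) = 0.3788

0.3788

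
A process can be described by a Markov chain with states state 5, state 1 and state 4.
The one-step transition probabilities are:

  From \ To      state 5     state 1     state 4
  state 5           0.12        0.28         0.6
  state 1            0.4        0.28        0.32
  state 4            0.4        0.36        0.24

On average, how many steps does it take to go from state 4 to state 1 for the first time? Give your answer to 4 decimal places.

2.9851

Let t(s) be the expected number of steps to first reach state 1 from state s, with t(state 1) = 0. Conditioning on the first step:
t(state 5) = 1 + 0.12·t(state 5) + 0.6·t(state 4)
t(state 4) = 1 + 0.4·t(state 5) + 0.24·t(state 4)
Solving: t(state 5) = 3.1716, t(state 4) = 2.9851.
Expected steps from state 4 to state 1: 2.9851.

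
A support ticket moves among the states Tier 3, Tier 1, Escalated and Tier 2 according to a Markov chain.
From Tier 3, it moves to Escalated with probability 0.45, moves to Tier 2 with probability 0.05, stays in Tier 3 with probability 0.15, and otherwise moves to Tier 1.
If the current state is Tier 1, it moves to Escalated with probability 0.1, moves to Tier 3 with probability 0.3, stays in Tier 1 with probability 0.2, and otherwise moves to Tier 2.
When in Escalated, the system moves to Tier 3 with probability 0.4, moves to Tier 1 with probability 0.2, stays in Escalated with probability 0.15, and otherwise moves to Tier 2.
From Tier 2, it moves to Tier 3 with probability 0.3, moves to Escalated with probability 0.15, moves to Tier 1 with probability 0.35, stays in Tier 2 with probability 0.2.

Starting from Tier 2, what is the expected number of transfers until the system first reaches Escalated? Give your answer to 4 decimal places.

4.6939

Let t(s) be the expected number of transfers to first reach Escalated from state s, with t(Escalated) = 0. Conditioning on the first transfer:
t(Tier 3) = 1 + 0.15·t(Tier 3) + 0.35·t(Tier 1) + 0.05·t(Tier 2)
t(Tier 1) = 1 + 0.3·t(Tier 3) + 0.2·t(Tier 1) + 0.4·t(Tier 2)
t(Tier 2) = 1 + 0.3·t(Tier 3) + 0.35·t(Tier 1) + 0.2·t(Tier 2)
Solving: t(Tier 3) = 3.4694, t(Tier 1) = 4.8980, t(Tier 2) = 4.6939.
Expected transfers from Tier 2 to Escalated: 4.6939.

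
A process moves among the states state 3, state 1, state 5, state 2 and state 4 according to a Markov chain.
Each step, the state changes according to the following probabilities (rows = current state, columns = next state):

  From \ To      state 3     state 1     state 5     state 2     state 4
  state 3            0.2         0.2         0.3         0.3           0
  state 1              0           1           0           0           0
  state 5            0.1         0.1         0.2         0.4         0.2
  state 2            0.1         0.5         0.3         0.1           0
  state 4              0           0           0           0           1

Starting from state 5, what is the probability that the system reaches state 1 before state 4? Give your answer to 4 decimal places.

0.6618

Let h(s) be the probability of absorption at state 1 starting from transient state s. Then h(state 1) = 1 and h(state 4) = 0. By first-step analysis:
h(state 3) = 0.2·h(state 3) + 0.2·1 + 0.3·h(state 5) + 0.3·h(state 2)
h(state 5) = 0.1·h(state 3) + 0.1·1 + 0.2·h(state 5) + 0.4·h(state 2) + 0.2·0
h(state 2) = 0.1·h(state 3) + 0.5·1 + 0.3·h(state 5) + 0.1·h(state 2)
Solving: h(state 3) = 0.8235, h(state 5) = 0.6618, h(state 2) = 0.8676.
Starting from state 5, the probability is 0.6618.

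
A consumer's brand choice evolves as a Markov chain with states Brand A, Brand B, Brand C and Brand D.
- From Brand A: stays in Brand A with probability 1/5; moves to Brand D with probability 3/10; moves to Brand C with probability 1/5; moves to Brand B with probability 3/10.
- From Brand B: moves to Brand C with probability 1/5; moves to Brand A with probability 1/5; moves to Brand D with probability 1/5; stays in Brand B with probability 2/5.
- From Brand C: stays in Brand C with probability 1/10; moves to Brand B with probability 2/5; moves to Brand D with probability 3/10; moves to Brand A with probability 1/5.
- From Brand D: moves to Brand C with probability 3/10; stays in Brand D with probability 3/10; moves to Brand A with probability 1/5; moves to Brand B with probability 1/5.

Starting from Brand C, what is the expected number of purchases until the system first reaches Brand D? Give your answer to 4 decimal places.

Let t(s) be the expected number of purchases to first reach Brand D from state s, with t(Brand D) = 0. Conditioning on the first purchase:
t(Brand A) = 1 + 0.2·t(Brand A) + 0.3·t(Brand B) + 0.2·t(Brand C)
t(Brand B) = 1 + 0.2·t(Brand A) + 0.4·t(Brand B) + 0.2·t(Brand C)
t(Brand C) = 1 + 0.2·t(Brand A) + 0.4·t(Brand B) + 0.1·t(Brand C)
Solving: t(Brand A) = 3.7786, t(Brand B) = 4.1985, t(Brand C) = 3.8168.
Expected purchases from Brand C to Brand D: 3.8168.

3.8168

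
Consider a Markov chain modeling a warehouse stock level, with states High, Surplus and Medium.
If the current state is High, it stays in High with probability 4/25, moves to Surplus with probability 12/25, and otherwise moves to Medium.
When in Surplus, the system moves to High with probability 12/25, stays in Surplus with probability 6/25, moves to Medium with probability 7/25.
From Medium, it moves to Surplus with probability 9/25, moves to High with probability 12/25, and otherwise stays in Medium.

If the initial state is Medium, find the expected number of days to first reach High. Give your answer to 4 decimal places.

Let t(s) be the expected number of days to first reach High from state s, with t(High) = 0. Conditioning on the first day:
t(Surplus) = 1 + 0.24·t(Surplus) + 0.28·t(Medium)
t(Medium) = 1 + 0.36·t(Surplus) + 0.16·t(Medium)
Solving: t(Surplus) = 2.0833, t(Medium) = 2.0833.
Expected days from Medium to High: 2.0833.

2.0833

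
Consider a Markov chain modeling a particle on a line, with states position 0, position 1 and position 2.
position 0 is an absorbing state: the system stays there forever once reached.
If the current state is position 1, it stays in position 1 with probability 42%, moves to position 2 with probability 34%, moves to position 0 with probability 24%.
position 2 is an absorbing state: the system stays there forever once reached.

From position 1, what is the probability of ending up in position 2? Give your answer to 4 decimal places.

Let h(s) be the probability of absorption at position 2 starting from transient state s. Then h(position 2) = 1 and h(position 0) = 0. By first-step analysis:
h(position 1) = 0.24·0 + 0.42·h(position 1) + 0.34·1
Solving: h(position 1) = 0.5862.
Starting from position 1, the probability is 0.5862.

0.5862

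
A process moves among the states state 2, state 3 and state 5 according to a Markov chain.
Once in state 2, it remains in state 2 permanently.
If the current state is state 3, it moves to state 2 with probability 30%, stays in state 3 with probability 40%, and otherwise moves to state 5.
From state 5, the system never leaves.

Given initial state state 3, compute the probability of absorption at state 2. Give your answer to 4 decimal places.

Let h(s) be the probability of absorption at state 2 starting from transient state s. Then h(state 2) = 1 and h(state 5) = 0. By first-step analysis:
h(state 3) = 0.3·1 + 0.4·h(state 3) + 0.3·0
Solving: h(state 3) = 0.5000.
Starting from state 3, the probability is 0.5000.

0.5000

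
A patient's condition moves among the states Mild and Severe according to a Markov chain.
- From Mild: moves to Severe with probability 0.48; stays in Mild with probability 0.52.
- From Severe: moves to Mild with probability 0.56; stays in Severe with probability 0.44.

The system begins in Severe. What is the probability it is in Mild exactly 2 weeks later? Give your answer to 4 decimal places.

0.5376

Sum over the intermediate state after 1 week:
P = P(Severe→Mild)·P(Mild→Mild) + P(Severe→Severe)·P(Severe→Mild)
  = 0.56×0.52 + 0.44×0.56
  = 0.2912 + 0.2464 = 0.5376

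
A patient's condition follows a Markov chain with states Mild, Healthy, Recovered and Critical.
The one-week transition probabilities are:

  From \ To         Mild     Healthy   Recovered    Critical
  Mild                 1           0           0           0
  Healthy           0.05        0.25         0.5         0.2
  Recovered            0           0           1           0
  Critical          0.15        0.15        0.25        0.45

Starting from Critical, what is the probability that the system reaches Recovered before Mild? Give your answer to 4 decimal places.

Let h(s) be the probability of absorption at Recovered starting from transient state s. Then h(Recovered) = 1 and h(Mild) = 0. By first-step analysis:
h(Healthy) = 0.05·0 + 0.25·h(Healthy) + 0.5·1 + 0.2·h(Critical)
h(Critical) = 0.15·0 + 0.15·h(Healthy) + 0.25·1 + 0.45·h(Critical)
Solving: h(Healthy) = 0.8497, h(Critical) = 0.6863.
Starting from Critical, the probability is 0.6863.

0.6863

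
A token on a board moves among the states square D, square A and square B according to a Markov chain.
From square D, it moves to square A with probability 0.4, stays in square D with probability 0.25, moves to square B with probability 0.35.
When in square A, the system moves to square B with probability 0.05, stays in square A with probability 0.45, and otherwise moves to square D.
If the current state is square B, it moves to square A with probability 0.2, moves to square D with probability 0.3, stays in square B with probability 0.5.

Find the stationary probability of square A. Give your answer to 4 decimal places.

Let the stationary distribution be π with π = πP and π_1 + π_2 + π_3 = 1.
π_1 = 0.25·π_1 + 0.5·π_2 + 0.3·π_3
π_2 = 0.4·π_1 + 0.45·π_2 + 0.2·π_3
Solving with the normalization constraint gives π = (0.3545, 0.3612, 0.2843).
So the stationary probability of square A is 0.3612.

0.3612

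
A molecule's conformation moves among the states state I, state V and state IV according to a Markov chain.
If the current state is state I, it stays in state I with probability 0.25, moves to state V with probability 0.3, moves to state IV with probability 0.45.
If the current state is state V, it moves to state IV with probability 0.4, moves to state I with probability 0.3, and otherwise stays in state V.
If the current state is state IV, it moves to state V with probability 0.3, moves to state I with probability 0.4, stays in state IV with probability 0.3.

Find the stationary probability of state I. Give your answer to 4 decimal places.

0.3217

Let the stationary distribution be π with π = πP and π_1 + π_2 + π_3 = 1.
π_1 = 0.25·π_1 + 0.3·π_2 + 0.4·π_3
π_2 = 0.3·π_1 + 0.3·π_2 + 0.3·π_3
Solving with the normalization constraint gives π = (0.3217, 0.3000, 0.3783).
So the stationary probability of state I is 0.3217.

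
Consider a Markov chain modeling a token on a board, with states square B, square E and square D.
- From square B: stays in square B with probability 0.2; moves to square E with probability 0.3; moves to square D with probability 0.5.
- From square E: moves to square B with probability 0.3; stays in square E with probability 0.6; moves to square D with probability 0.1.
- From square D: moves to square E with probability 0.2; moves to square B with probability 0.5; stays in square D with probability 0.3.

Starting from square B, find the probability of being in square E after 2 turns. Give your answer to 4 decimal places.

0.3400

Sum over the intermediate state after 1 turn:
P = P(square B→square B)·P(square B→square E) + P(square B→square E)·P(square E→square E) + P(square B→square D)·P(square D→square E)
  = 0.2×0.3 + 0.3×0.6 + 0.5×0.2
  = 0.0600 + 0.1800 + 0.1000 = 0.3400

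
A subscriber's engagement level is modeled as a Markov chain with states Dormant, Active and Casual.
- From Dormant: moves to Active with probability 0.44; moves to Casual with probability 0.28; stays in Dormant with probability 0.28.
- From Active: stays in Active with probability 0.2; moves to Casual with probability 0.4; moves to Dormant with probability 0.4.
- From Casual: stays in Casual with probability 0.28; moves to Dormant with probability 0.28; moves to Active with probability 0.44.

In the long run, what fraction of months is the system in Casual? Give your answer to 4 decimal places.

Let the stationary distribution be π with π = πP and π_1 + π_2 + π_3 = 1.
π_1 = 0.28·π_1 + 0.4·π_2 + 0.28·π_3
π_2 = 0.44·π_1 + 0.2·π_2 + 0.44·π_3
Solving with the normalization constraint gives π = (0.3226, 0.3548, 0.3226).
So the stationary probability of Casual is 0.3226.

0.3226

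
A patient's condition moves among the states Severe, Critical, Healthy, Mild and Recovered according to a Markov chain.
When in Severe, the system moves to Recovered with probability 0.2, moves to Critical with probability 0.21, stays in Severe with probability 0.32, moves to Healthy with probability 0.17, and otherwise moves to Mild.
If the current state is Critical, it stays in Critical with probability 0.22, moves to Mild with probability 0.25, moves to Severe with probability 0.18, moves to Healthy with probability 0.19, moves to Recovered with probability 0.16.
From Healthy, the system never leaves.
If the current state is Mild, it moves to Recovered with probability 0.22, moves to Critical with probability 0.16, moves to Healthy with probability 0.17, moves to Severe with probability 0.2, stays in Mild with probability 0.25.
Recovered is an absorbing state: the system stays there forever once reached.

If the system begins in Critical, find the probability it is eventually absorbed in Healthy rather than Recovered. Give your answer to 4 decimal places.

0.4996

Let h(s) be the probability of absorption at Healthy starting from transient state s. Then h(Healthy) = 1 and h(Recovered) = 0. By first-step analysis:
h(Severe) = 0.32·h(Severe) + 0.21·h(Critical) + 0.17·1 + 0.1·h(Mild) + 0.2·0
h(Critical) = 0.18·h(Severe) + 0.22·h(Critical) + 0.19·1 + 0.25·h(Mild) + 0.16·0
h(Mild) = 0.2·h(Severe) + 0.16·h(Critical) + 0.17·1 + 0.25·h(Mild) + 0.22·0
Solving: h(Severe) = 0.4718, h(Critical) = 0.4996, h(Mild) = 0.4591.
Starting from Critical, the probability is 0.4996.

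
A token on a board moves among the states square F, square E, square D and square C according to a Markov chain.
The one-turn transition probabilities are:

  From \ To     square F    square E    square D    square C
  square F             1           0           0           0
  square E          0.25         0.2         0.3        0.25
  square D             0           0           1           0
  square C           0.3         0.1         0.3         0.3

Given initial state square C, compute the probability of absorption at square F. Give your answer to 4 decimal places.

Let h(s) be the probability of absorption at square F starting from transient state s. Then h(square F) = 1 and h(square D) = 0. By first-step analysis:
h(square E) = 0.25·1 + 0.2·h(square E) + 0.3·0 + 0.25·h(square C)
h(square C) = 0.3·1 + 0.1·h(square E) + 0.3·0 + 0.3·h(square C)
Solving: h(square E) = 0.4673, h(square C) = 0.4953.
Starting from square C, the probability is 0.4953.

0.4953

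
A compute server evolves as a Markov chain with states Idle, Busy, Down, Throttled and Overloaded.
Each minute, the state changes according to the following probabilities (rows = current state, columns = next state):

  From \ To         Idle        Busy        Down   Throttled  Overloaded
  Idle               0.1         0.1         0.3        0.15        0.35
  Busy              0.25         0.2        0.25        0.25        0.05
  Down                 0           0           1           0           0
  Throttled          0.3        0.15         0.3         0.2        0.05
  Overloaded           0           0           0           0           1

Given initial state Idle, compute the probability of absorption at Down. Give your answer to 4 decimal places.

Let h(s) be the probability of absorption at Down starting from transient state s. Then h(Down) = 1 and h(Overloaded) = 0. By first-step analysis:
h(Idle) = 0.1·h(Idle) + 0.1·h(Busy) + 0.3·1 + 0.15·h(Throttled) + 0.35·0
h(Busy) = 0.25·h(Idle) + 0.2·h(Busy) + 0.25·1 + 0.25·h(Throttled) + 0.05·0
h(Throttled) = 0.3·h(Idle) + 0.15·h(Busy) + 0.3·1 + 0.2·h(Throttled) + 0.05·0
Solving: h(Idle) = 0.5281, h(Busy) = 0.6975, h(Throttled) = 0.7038.
Starting from Idle, the probability is 0.5281.

0.5281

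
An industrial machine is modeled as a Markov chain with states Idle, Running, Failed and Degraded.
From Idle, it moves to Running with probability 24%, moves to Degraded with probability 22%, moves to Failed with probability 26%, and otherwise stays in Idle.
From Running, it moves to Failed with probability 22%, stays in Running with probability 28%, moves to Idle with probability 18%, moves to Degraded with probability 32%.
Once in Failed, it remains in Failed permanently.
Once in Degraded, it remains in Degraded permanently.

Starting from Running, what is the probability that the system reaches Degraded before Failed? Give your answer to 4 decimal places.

Let h(s) be the probability of absorption at Degraded starting from transient state s. Then h(Degraded) = 1 and h(Failed) = 0. By first-step analysis:
h(Idle) = 0.28·h(Idle) + 0.24·h(Running) + 0.26·0 + 0.22·1
h(Running) = 0.18·h(Idle) + 0.28·h(Running) + 0.22·0 + 0.32·1
Solving: h(Idle) = 0.4949, h(Running) = 0.5682.
Starting from Running, the probability is 0.5682.

0.5682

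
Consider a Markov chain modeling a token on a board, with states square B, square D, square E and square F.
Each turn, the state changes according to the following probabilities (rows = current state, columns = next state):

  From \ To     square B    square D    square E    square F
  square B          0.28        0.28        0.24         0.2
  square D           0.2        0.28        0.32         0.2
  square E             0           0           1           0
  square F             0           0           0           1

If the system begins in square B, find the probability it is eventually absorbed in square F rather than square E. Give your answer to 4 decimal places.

Let h(s) be the probability of absorption at square F starting from transient state s. Then h(square F) = 1 and h(square E) = 0. By first-step analysis:
h(square B) = 0.28·h(square B) + 0.28·h(square D) + 0.24·0 + 0.2·1
h(square D) = 0.2·h(square B) + 0.28·h(square D) + 0.32·0 + 0.2·1
Solving: h(square B) = 0.4325, h(square D) = 0.3979.
Starting from square B, the probability is 0.4325.

0.4325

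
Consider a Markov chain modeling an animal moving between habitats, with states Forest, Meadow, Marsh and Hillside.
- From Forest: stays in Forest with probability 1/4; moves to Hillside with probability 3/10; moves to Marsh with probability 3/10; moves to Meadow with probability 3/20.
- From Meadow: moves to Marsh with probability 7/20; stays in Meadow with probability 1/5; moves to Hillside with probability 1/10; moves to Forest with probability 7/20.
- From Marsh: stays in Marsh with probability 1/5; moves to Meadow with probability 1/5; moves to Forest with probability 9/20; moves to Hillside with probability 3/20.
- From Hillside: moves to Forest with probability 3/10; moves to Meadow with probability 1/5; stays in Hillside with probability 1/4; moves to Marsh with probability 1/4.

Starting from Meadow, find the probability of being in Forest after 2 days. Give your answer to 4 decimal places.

Propagate the distribution vector 2 days from Meadow.
After 0 days: (0.0000, 1.0000, 0.0000, 0.0000)
After 1 day: (0.3500, 0.2000, 0.3500, 0.1000)
After 2 days: (0.3450, 0.1825, 0.2700, 0.2025)
P(in Forest after 2 days) = 0.3450

0.3450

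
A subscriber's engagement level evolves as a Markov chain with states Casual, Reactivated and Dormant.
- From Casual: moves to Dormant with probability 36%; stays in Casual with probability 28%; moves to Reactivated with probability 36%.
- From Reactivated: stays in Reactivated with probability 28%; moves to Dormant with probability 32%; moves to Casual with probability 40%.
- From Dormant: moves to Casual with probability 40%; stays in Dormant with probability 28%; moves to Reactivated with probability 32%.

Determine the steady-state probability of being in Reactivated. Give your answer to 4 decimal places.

0.3214

Let the stationary distribution be π with π = πP and π_1 + π_2 + π_3 = 1.
π_1 = 0.28·π_1 + 0.4·π_2 + 0.4·π_3
π_2 = 0.36·π_1 + 0.28·π_2 + 0.32·π_3
Solving with the normalization constraint gives π = (0.3571, 0.3214, 0.3214).
So the stationary probability of Reactivated is 0.3214.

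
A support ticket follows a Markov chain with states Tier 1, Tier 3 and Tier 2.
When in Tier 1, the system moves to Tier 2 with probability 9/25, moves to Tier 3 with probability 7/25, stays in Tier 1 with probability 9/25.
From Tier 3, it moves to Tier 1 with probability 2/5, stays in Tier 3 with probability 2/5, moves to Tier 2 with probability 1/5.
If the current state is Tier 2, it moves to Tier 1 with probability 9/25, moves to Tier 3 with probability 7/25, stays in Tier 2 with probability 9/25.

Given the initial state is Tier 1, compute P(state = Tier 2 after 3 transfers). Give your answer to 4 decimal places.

Propagate the distribution vector 3 transfers from Tier 1.
After 0 transfers: (1.0000, 0.0000, 0.0000)
After 1 transfer: (0.3600, 0.2800, 0.3600)
After 2 transfers: (0.3712, 0.3136, 0.3152)
After 3 transfers: (0.3725, 0.3176, 0.3098)
P(in Tier 2 after 3 transfers) = 0.3098

0.3098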